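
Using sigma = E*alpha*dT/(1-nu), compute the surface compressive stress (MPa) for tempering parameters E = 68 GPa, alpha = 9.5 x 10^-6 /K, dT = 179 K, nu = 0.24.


Tempering stress: sigma = E * alpha * dT / (1 - nu)
  E (MPa) = 68 * 1000 = 68000
  Numerator = 68000 * (9.5 x 10^-6) * 179 = 115.634
  Denominator = 1 - 0.24 = 0.76
  sigma = 115.634 / 0.76 = 152.2 MPa

152.2 MPa


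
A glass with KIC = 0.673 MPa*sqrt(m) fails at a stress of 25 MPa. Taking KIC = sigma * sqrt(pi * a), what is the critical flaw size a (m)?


Rearrange KIC = sigma * sqrt(pi * a):
  sqrt(pi * a) = KIC / sigma
  sqrt(pi * a) = 0.673 / 25 = 0.02692
  a = (KIC / sigma)^2 / pi
  a = 0.02692^2 / pi = 0.0002307 m

0.0002307 m


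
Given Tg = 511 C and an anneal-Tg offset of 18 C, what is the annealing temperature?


The annealing temperature is Tg plus the offset:
  T_anneal = 511 + 18 = 529 C

529 C


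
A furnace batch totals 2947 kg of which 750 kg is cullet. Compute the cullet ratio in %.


Cullet ratio = (cullet mass / total batch mass) * 100
  Ratio = 750 / 2947 * 100 = 25.45%

25.45%


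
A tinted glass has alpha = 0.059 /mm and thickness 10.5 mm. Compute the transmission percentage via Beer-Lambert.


Beer-Lambert law: T = exp(-alpha * thickness)
  exponent = -0.059 * 10.5 = -0.6195
  T = exp(-0.6195) = 0.5382
  Percentage = 0.5382 * 100 = 53.82%

53.82%


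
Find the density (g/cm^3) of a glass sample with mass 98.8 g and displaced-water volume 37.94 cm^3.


Use the definition of density:
  rho = mass / volume
  rho = 98.8 / 37.94 = 2.604 g/cm^3

2.604 g/cm^3


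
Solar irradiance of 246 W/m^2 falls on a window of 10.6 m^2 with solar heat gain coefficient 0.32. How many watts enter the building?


Solar heat gain: Q = Area * SHGC * Irradiance
  Q = 10.6 * 0.32 * 246 = 834.4 W

834.4 W


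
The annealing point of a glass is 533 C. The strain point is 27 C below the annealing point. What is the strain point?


Strain point = annealing point - difference:
  T_strain = 533 - 27 = 506 C

506 C


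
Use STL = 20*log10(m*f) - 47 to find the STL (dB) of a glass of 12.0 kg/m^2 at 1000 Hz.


Mass law: STL = 20 * log10(m * f) - 47
  m * f = 12.0 * 1000 = 12000
  log10(12000) = 4.07918
  STL = 20 * 4.07918 - 47 = 81.5836 - 47 = 34.6 dB

34.6 dB


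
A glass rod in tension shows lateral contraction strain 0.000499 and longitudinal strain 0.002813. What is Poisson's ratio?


Poisson's ratio: nu = lateral strain / axial strain
  nu = 0.000499 / 0.002813 = 0.1774

0.1774


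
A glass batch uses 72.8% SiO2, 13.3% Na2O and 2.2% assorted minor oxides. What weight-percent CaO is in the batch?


Pieces sum to 100%:
  CaO = 100 - (SiO2 + Na2O + others)
  CaO = 100 - (72.8 + 13.3 + 2.2) = 11.7%

11.7%


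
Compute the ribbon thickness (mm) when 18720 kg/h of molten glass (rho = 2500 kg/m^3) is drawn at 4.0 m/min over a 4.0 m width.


Ribbon cross-section from mass balance:
  Volume rate = throughput / density = 18720 / 2500 = 7.488 m^3/h
  thickness = volume rate / (speed * 60 * width), i.e.
  thickness = throughput / (60 * speed * width * density) * 1000
  thickness = 18720 / (60 * 4.0 * 4.0 * 2500) * 1000 = 7.8 mm

7.8 mm


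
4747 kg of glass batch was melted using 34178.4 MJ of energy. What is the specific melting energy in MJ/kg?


Rearrange E = m * s for s:
  s = E / m
  s = 34178.4 / 4747 = 7.2 MJ/kg

7.2 MJ/kg


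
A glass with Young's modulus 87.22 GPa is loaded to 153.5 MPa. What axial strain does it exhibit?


Rearrange E = sigma / epsilon:
  epsilon = sigma / E
  E (MPa) = 87.22 * 1000 = 87220
  epsilon = 153.5 / 87220 = 0.00176

0.00176


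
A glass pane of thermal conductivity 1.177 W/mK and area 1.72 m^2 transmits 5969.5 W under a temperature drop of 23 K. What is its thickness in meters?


Fourier's law: t = k * A * dT / Q
  t = 1.177 * 1.72 * 23 / 5969.5
  t = 46.56212 / 5969.5 = 0.0078 m

0.0078 m


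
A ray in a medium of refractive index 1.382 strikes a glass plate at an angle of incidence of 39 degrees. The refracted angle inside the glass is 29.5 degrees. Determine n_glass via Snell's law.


Apply Snell's law: n1 * sin(theta1) = n2 * sin(theta2)
  n2 = n1 * sin(theta1) / sin(theta2)
  sin(39) = 0.62932
  sin(29.5) = 0.492424
  n2 = 1.382 * 0.62932 / 0.492424 = 1.7662

1.7662


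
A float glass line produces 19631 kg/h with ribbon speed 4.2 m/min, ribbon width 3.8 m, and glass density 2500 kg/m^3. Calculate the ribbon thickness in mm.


Ribbon cross-section from mass balance:
  Volume rate = throughput / density = 19631 / 2500 = 7.8524 m^3/h
  thickness = volume rate / (speed * 60 * width), i.e.
  thickness = throughput / (60 * speed * width * density) * 1000
  thickness = 19631 / (60 * 4.2 * 3.8 * 2500) * 1000 = 8.2 mm

8.2 mm


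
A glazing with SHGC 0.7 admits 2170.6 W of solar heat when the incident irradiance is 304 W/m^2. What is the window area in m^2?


Rearrange Q = Area * SHGC * Irradiance:
  Area = Q / (SHGC * Irradiance)
  Area = 2170.6 / (0.7 * 304) = 10.2 m^2

10.2 m^2


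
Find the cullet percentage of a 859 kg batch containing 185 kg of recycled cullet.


Cullet ratio = (cullet mass / total batch mass) * 100
  Ratio = 185 / 859 * 100 = 21.54%

21.54%


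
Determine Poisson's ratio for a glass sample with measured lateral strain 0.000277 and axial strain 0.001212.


Poisson's ratio: nu = lateral strain / axial strain
  nu = 0.000277 / 0.001212 = 0.2285

0.2285


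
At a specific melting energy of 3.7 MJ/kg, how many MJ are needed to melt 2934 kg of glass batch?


Total energy = mass * specific energy
  E = 2934 * 3.7 = 10855.8 MJ

10855.8 MJ


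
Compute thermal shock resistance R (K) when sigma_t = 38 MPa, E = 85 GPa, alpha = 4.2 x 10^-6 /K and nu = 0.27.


Thermal shock resistance: R = sigma * (1 - nu) / (E * alpha)
  Numerator = 38 * (1 - 0.27) = 27.74
  Denominator = 85 * 1000 * (4.2 x 10^-6) = 0.357
  R = 27.74 / 0.357 = 77.7 K

77.7 K


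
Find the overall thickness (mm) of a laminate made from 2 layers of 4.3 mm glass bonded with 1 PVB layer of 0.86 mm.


Total thickness = glass contribution + PVB contribution
  Glass: 2 * 4.3 = 8.6 mm
  PVB: 1 * 0.86 = 0.86 mm
  Total = 8.6 + 0.86 = 9.46 mm

9.46 mm


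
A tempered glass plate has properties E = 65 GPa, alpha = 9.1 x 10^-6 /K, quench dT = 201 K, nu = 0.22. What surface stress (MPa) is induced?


Tempering stress: sigma = E * alpha * dT / (1 - nu)
  E (MPa) = 65 * 1000 = 65000
  Numerator = 65000 * (9.1 x 10^-6) * 201 = 118.8915
  Denominator = 1 - 0.22 = 0.78
  sigma = 118.8915 / 0.78 = 152.4 MPa

152.4 MPa


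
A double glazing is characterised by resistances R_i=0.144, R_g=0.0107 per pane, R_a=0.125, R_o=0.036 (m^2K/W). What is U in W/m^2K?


Total thermal resistance (series):
  R_total = R_in + R_glass + R_air + R_glass + R_out
  R_total = 0.144 + 0.0107 + 0.125 + 0.0107 + 0.036 = 0.3264 m^2K/W
U-value = 1 / R_total = 1 / 0.3264 = 3.064 W/m^2K

3.064 W/m^2K


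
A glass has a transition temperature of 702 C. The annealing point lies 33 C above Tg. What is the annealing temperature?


The annealing temperature is Tg plus the offset:
  T_anneal = 702 + 33 = 735 C

735 C


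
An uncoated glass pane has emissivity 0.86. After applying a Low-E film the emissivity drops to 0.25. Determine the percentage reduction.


Percentage reduction = (1 - coated/uncoated) * 100
  Ratio = 0.25 / 0.86 = 0.2907
  Reduction = (1 - 0.2907) * 100 = 70.9%

70.9%


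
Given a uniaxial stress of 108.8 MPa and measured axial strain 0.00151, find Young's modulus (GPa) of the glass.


Young's modulus: E = stress / strain
  E = 108.8 MPa / 0.00151 = 72052.98 MPa
Convert to GPa: 72052.98 / 1000 = 72.05 GPa

72.05 GPa


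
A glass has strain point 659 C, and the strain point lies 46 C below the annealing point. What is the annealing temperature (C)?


T_anneal = T_strain + gap:
  T_anneal = 659 + 46 = 705 C

705 C


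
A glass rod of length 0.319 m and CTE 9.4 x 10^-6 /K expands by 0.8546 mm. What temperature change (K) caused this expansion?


Rearrange dL = alpha * L0 * dT for dT:
  dT = dL / (alpha * L0)
  dL (m) = 0.8546 / 1000 = 0.0008546
  dT = 0.0008546 / ((9.4 x 10^-6) * 0.319) = 285.0 K

285.0 K


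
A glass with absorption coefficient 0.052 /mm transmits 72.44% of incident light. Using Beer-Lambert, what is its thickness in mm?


Rearrange T = exp(-alpha * thickness):
  thickness = -ln(T) / alpha
  T = 72.44/100 = 0.7244
  ln(T) = -0.32241
  -ln(T) = 0.32241
  thickness = 0.32241 / 0.052 = 6.2 mm

6.2 mm


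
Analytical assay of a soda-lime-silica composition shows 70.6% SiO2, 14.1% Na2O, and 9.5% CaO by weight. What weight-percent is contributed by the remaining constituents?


Sum the three major oxides:
  SiO2 + Na2O + CaO = 70.6 + 14.1 + 9.5 = 94.2%
Subtract from 100%:
  Others = 100 - 94.2 = 5.8%

5.8%


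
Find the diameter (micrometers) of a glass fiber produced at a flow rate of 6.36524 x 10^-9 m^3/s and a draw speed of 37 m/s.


Cross-sectional area from continuity:
  A = Q / v = 6.36524 x 10^-9 / 37 = 1.720335 x 10^-10 m^2
Diameter from circular cross-section:
  d = sqrt(4A / pi) * 10^6 (m -> um)
  d = sqrt(4 * 1.720335 x 10^-10 / pi) * 10^6 = 14.8 um

14.8 um


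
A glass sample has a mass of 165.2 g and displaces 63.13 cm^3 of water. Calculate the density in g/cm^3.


Use the definition of density:
  rho = mass / volume
  rho = 165.2 / 63.13 = 2.617 g/cm^3

2.617 g/cm^3


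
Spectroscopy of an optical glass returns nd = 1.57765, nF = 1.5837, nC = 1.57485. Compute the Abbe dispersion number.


Abbe number formula: Vd = (nd - 1) / (nF - nC)
  nd - 1 = 1.57765 - 1 = 0.57765
  nF - nC = 1.5837 - 1.57485 = 0.00885
  Vd = 0.57765 / 0.00885 = 65.27

65.27


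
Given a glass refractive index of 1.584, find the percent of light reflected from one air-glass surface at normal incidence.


Fresnel reflectance at normal incidence:
  R = ((n - 1)/(n + 1))^2
  (n - 1)/(n + 1) = (1.584 - 1)/(1.584 + 1) = 0.226006
  R = 0.226006^2 = 0.0510787
  R(%) = 0.0510787 * 100 = 5.108%

5.108%


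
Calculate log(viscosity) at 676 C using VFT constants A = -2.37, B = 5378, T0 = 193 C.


VFT equation: log(eta) = A + B / (T - T0)
  T - T0 = 676 - 193 = 483
  B / (T - T0) = 5378 / 483 = 11.135
  log(eta) = -2.37 + 11.135 = 8.765

8.765


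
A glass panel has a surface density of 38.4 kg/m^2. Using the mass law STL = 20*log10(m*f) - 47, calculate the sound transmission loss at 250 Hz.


Mass law: STL = 20 * log10(m * f) - 47
  m * f = 38.4 * 250 = 9600
  log10(9600) = 3.98227
  STL = 20 * 3.98227 - 47 = 79.6454 - 47 = 32.6 dB

32.6 dB


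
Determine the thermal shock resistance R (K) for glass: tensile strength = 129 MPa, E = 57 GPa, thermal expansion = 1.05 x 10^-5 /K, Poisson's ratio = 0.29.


Thermal shock resistance: R = sigma * (1 - nu) / (E * alpha)
  Numerator = 129 * (1 - 0.29) = 91.59
  Denominator = 57 * 1000 * (1.05 x 10^-5) = 0.5985
  R = 91.59 / 0.5985 = 153.0 K

153.0 K


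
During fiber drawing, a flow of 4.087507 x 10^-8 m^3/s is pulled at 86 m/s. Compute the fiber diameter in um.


Cross-sectional area from continuity:
  A = Q / v = 4.087507 x 10^-8 / 86 = 4.752915 x 10^-10 m^2
Diameter from circular cross-section:
  d = sqrt(4A / pi) * 10^6 (m -> um)
  d = sqrt(4 * 4.752915 x 10^-10 / pi) * 10^6 = 24.6 um

24.6 um


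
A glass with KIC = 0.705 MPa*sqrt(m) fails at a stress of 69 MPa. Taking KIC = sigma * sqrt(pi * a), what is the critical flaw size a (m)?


Rearrange KIC = sigma * sqrt(pi * a):
  sqrt(pi * a) = KIC / sigma
  sqrt(pi * a) = 0.705 / 69 = 0.010217
  a = (KIC / sigma)^2 / pi
  a = 0.010217^2 / pi = 0.0000332 m

0.0000332 m


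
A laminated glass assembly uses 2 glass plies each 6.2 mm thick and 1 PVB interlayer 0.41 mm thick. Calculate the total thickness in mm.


Total thickness = glass contribution + PVB contribution
  Glass: 2 * 6.2 = 12.4 mm
  PVB: 1 * 0.41 = 0.41 mm
  Total = 12.4 + 0.41 = 12.81 mm

12.81 mm


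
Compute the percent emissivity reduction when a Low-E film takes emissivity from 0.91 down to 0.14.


Percentage reduction = (1 - coated/uncoated) * 100
  Ratio = 0.14 / 0.91 = 0.1538
  Reduction = (1 - 0.1538) * 100 = 84.6%

84.6%


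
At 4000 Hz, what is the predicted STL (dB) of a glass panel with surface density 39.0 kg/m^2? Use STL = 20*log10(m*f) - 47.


Mass law: STL = 20 * log10(m * f) - 47
  m * f = 39.0 * 4000 = 156000
  log10(156000) = 5.19312
  STL = 20 * 5.19312 - 47 = 103.8624 - 47 = 56.9 dB

56.9 dB


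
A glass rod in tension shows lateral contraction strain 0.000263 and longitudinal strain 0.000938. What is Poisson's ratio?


Poisson's ratio: nu = lateral strain / axial strain
  nu = 0.000263 / 0.000938 = 0.2804

0.2804


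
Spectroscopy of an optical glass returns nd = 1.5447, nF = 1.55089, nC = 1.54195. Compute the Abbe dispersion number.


Abbe number formula: Vd = (nd - 1) / (nF - nC)
  nd - 1 = 1.5447 - 1 = 0.5447
  nF - nC = 1.55089 - 1.54195 = 0.00894
  Vd = 0.5447 / 0.00894 = 60.93

60.93


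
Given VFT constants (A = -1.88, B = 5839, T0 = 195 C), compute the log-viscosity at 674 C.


VFT equation: log(eta) = A + B / (T - T0)
  T - T0 = 674 - 195 = 479
  B / (T - T0) = 5839 / 479 = 12.19
  log(eta) = -1.88 + 12.19 = 10.31

10.31


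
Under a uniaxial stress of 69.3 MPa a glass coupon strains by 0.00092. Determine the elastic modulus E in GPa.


Young's modulus: E = stress / strain
  E = 69.3 MPa / 0.00092 = 75326.09 MPa
Convert to GPa: 75326.09 / 1000 = 75.33 GPa

75.33 GPa


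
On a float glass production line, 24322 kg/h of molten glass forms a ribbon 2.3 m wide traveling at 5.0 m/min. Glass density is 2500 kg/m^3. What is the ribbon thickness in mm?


Ribbon cross-section from mass balance:
  Volume rate = throughput / density = 24322 / 2500 = 9.7288 m^3/h
  thickness = volume rate / (speed * 60 * width), i.e.
  thickness = throughput / (60 * speed * width * density) * 1000
  thickness = 24322 / (60 * 5.0 * 2.3 * 2500) * 1000 = 14.1 mm

14.1 mm


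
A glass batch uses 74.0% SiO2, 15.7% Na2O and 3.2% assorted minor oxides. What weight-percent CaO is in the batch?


Pieces sum to 100%:
  CaO = 100 - (SiO2 + Na2O + others)
  CaO = 100 - (74.0 + 15.7 + 3.2) = 7.1%

7.1%


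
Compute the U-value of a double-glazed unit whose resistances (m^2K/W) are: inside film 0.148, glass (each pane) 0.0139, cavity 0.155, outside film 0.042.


Total thermal resistance (series):
  R_total = R_in + R_glass + R_air + R_glass + R_out
  R_total = 0.148 + 0.0139 + 0.155 + 0.0139 + 0.042 = 0.3728 m^2K/W
U-value = 1 / R_total = 1 / 0.3728 = 2.682 W/m^2K

2.682 W/m^2K


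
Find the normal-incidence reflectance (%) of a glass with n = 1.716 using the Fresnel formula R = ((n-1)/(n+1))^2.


Fresnel reflectance at normal incidence:
  R = ((n - 1)/(n + 1))^2
  (n - 1)/(n + 1) = (1.716 - 1)/(1.716 + 1) = 0.263623
  R = 0.263623^2 = 0.0694971
  R(%) = 0.0694971 * 100 = 6.95%

6.95%


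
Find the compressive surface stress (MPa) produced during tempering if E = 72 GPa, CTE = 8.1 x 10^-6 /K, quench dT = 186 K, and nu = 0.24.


Tempering stress: sigma = E * alpha * dT / (1 - nu)
  E (MPa) = 72 * 1000 = 72000
  Numerator = 72000 * (8.1 x 10^-6) * 186 = 108.4752
  Denominator = 1 - 0.24 = 0.76
  sigma = 108.4752 / 0.76 = 142.7 MPa

142.7 MPa


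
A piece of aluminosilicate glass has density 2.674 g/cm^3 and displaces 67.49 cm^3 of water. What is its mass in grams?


Rearrange rho = m / V:
  m = rho * V
  m = 2.674 * 67.49 = 180.468 g

180.468 g


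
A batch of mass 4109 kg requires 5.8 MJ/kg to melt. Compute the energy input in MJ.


Total energy = mass * specific energy
  E = 4109 * 5.8 = 23832.2 MJ

23832.2 MJ


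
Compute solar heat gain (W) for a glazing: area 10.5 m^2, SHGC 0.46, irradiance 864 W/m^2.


Solar heat gain: Q = Area * SHGC * Irradiance
  Q = 10.5 * 0.46 * 864 = 4173.1 W

4173.1 W


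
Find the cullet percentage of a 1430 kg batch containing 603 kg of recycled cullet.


Cullet ratio = (cullet mass / total batch mass) * 100
  Ratio = 603 / 1430 * 100 = 42.17%

42.17%


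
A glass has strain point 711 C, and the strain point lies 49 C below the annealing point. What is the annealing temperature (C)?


T_anneal = T_strain + gap:
  T_anneal = 711 + 49 = 760 C

760 C


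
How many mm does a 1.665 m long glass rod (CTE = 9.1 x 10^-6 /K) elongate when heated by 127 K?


Thermal expansion formula: dL = alpha * L0 * dT
  dL = (9.1 x 10^-6) * 1.665 * 127 = 0.00192424 m
Convert to mm: 0.00192424 * 1000 = 1.9242 mm

1.9242 mm


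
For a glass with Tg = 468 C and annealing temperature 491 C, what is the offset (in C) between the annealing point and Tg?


Offset = T_anneal - Tg:
  offset = 491 - 468 = 23 C

23 C


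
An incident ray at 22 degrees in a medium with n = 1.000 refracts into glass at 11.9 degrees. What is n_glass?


Apply Snell's law: n1 * sin(theta1) = n2 * sin(theta2)
  n2 = n1 * sin(theta1) / sin(theta2)
  sin(22) = 0.374607
  sin(11.9) = 0.206204
  n2 = 1.000 * 0.374607 / 0.206204 = 1.8167

1.8167


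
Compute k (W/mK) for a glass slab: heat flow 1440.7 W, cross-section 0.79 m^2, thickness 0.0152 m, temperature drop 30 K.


Fourier's law rearranged: k = Q * t / (A * dT)
  Numerator = 1440.7 * 0.0152 = 21.89864
  Denominator = 0.79 * 30 = 23.7
  k = 21.89864 / 23.7 = 0.924 W/mK

0.924 W/mK


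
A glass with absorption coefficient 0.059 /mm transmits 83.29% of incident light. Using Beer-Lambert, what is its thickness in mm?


Rearrange T = exp(-alpha * thickness):
  thickness = -ln(T) / alpha
  T = 83.29/100 = 0.8329
  ln(T) = -0.18284
  -ln(T) = 0.18284
  thickness = 0.18284 / 0.059 = 3.1 mm

3.1 mm


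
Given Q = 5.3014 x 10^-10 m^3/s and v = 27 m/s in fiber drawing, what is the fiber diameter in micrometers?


Cross-sectional area from continuity:
  A = Q / v = 5.3014 x 10^-10 / 27 = 1.963481 x 10^-11 m^2
Diameter from circular cross-section:
  d = sqrt(4A / pi) * 10^6 (m -> um)
  d = sqrt(4 * 1.963481 x 10^-11 / pi) * 10^6 = 5.0 um

5.0 um


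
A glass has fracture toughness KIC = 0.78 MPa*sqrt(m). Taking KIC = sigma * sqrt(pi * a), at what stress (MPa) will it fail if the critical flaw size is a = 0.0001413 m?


Rearrange KIC = sigma * sqrt(pi * a):
  sigma = KIC / sqrt(pi * a)
  sqrt(pi * 0.0001413) = 0.021069
  sigma = 0.78 / 0.021069 = 37.02 MPa

37.02 MPa


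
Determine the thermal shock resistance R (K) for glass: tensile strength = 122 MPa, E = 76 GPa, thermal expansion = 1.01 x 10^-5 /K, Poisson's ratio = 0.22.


Thermal shock resistance: R = sigma * (1 - nu) / (E * alpha)
  Numerator = 122 * (1 - 0.22) = 95.16
  Denominator = 76 * 1000 * (1.01 x 10^-5) = 0.7676
  R = 95.16 / 0.7676 = 124.0 K

124.0 K


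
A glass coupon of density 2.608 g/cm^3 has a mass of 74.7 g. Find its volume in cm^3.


Rearrange rho = m / V:
  V = m / rho
  V = 74.7 / 2.608 = 28.643 cm^3

28.643 cm^3


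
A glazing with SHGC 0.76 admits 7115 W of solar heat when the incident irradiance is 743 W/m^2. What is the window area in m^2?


Rearrange Q = Area * SHGC * Irradiance:
  Area = Q / (SHGC * Irradiance)
  Area = 7115 / (0.76 * 743) = 12.6 m^2

12.6 m^2


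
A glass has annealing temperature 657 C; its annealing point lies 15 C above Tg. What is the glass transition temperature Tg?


Rearrange T_anneal = Tg + offset for Tg:
  Tg = T_anneal - offset = 657 - 15 = 642 C

642 C


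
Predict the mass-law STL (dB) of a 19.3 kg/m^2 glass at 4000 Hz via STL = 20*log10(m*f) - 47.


Mass law: STL = 20 * log10(m * f) - 47
  m * f = 19.3 * 4000 = 77200
  log10(77200) = 4.88762
  STL = 20 * 4.88762 - 47 = 97.7524 - 47 = 50.8 dB

50.8 dB


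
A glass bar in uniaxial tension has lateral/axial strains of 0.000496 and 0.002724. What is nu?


Poisson's ratio: nu = lateral strain / axial strain
  nu = 0.000496 / 0.002724 = 0.1821

0.1821


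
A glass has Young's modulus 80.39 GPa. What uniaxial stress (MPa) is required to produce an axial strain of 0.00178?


Rearrange E = sigma / epsilon:
  sigma = E * epsilon
  E (MPa) = 80.39 * 1000 = 80390
  sigma = 80390 * 0.00178 = 143.09 MPa

143.09 MPa


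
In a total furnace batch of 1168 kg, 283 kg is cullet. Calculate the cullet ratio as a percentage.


Cullet ratio = (cullet mass / total batch mass) * 100
  Ratio = 283 / 1168 * 100 = 24.23%

24.23%


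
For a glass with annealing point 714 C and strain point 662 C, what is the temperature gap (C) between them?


Gap = T_anneal - T_strain:
  gap = 714 - 662 = 52 C

52 C


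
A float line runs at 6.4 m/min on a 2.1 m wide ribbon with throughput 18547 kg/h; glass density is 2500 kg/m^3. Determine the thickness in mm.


Ribbon cross-section from mass balance:
  Volume rate = throughput / density = 18547 / 2500 = 7.4188 m^3/h
  thickness = volume rate / (speed * 60 * width), i.e.
  thickness = throughput / (60 * speed * width * density) * 1000
  thickness = 18547 / (60 * 6.4 * 2.1 * 2500) * 1000 = 9.2 mm

9.2 mm


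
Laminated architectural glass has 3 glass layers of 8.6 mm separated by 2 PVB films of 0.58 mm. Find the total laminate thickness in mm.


Total thickness = glass contribution + PVB contribution
  Glass: 3 * 8.6 = 25.8 mm
  PVB: 2 * 0.58 = 1.16 mm
  Total = 25.8 + 1.16 = 26.96 mm

26.96 mm


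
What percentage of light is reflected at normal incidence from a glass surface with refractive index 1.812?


Fresnel reflectance at normal incidence:
  R = ((n - 1)/(n + 1))^2
  (n - 1)/(n + 1) = (1.812 - 1)/(1.812 + 1) = 0.288762
  R = 0.288762^2 = 0.0833835
  R(%) = 0.0833835 * 100 = 8.338%

8.338%


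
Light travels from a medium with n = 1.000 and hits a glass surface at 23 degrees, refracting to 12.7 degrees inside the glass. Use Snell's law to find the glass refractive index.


Apply Snell's law: n1 * sin(theta1) = n2 * sin(theta2)
  n2 = n1 * sin(theta1) / sin(theta2)
  sin(23) = 0.390731
  sin(12.7) = 0.219846
  n2 = 1.000 * 0.390731 / 0.219846 = 1.7773

1.7773


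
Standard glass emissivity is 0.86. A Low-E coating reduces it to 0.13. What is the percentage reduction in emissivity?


Percentage reduction = (1 - coated/uncoated) * 100
  Ratio = 0.13 / 0.86 = 0.1512
  Reduction = (1 - 0.1512) * 100 = 84.9%

84.9%


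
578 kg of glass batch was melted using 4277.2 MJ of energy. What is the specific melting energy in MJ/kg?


Rearrange E = m * s for s:
  s = E / m
  s = 4277.2 / 578 = 7.4 MJ/kg

7.4 MJ/kg


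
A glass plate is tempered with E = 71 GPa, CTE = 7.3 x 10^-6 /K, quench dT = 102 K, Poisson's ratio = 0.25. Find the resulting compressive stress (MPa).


Tempering stress: sigma = E * alpha * dT / (1 - nu)
  E (MPa) = 71 * 1000 = 71000
  Numerator = 71000 * (7.3 x 10^-6) * 102 = 52.8666
  Denominator = 1 - 0.25 = 0.75
  sigma = 52.8666 / 0.75 = 70.5 MPa

70.5 MPa


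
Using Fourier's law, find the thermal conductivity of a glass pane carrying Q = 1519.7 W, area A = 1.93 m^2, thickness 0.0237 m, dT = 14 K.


Fourier's law rearranged: k = Q * t / (A * dT)
  Numerator = 1519.7 * 0.0237 = 36.01689
  Denominator = 1.93 * 14 = 27.02
  k = 36.01689 / 27.02 = 1.333 W/mK

1.333 W/mK


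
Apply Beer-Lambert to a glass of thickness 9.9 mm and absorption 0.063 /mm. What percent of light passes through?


Beer-Lambert law: T = exp(-alpha * thickness)
  exponent = -0.063 * 9.9 = -0.6237
  T = exp(-0.6237) = 0.536
  Percentage = 0.536 * 100 = 53.6%

53.6%


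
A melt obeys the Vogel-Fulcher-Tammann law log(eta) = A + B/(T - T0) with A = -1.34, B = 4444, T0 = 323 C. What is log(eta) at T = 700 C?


VFT equation: log(eta) = A + B / (T - T0)
  T - T0 = 700 - 323 = 377
  B / (T - T0) = 4444 / 377 = 11.788
  log(eta) = -1.34 + 11.788 = 10.448

10.448


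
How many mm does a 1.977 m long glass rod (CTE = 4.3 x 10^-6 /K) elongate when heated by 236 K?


Thermal expansion formula: dL = alpha * L0 * dT
  dL = (4.3 x 10^-6) * 1.977 * 236 = 0.00200626 m
Convert to mm: 0.00200626 * 1000 = 2.0063 mm

2.0063 mm


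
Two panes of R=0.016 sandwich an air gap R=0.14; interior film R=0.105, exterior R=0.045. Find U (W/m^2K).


Total thermal resistance (series):
  R_total = R_in + R_glass + R_air + R_glass + R_out
  R_total = 0.105 + 0.016 + 0.14 + 0.016 + 0.045 = 0.322 m^2K/W
U-value = 1 / R_total = 1 / 0.322 = 3.106 W/m^2K

3.106 W/m^2K


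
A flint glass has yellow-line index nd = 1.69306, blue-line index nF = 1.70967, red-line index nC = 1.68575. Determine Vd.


Abbe number formula: Vd = (nd - 1) / (nF - nC)
  nd - 1 = 1.69306 - 1 = 0.69306
  nF - nC = 1.70967 - 1.68575 = 0.02392
  Vd = 0.69306 / 0.02392 = 28.97

28.97


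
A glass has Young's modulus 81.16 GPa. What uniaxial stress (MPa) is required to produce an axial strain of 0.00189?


Rearrange E = sigma / epsilon:
  sigma = E * epsilon
  E (MPa) = 81.16 * 1000 = 81160
  sigma = 81160 * 0.00189 = 153.39 MPa

153.39 MPa


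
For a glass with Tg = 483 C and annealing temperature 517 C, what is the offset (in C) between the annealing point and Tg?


Offset = T_anneal - Tg:
  offset = 517 - 483 = 34 C

34 C


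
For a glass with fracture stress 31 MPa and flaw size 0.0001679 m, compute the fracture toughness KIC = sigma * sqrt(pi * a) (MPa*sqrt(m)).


Fracture toughness: KIC = sigma * sqrt(pi * a)
  pi * a = pi * 0.0001679 = 0.000527473
  sqrt(pi * a) = 0.022967
  KIC = 31 * 0.022967 = 0.712 MPa*sqrt(m)

0.712 MPa*sqrt(m)


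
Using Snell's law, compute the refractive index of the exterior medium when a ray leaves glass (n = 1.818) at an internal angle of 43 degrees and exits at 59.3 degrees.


Apply Snell's law: n1 * sin(theta1) = n2 * sin(theta2)
  n2 = n1 * sin(theta1) / sin(theta2)
  sin(43) = 0.681998
  sin(59.3) = 0.859852
  n2 = 1.818 * 0.681998 / 0.859852 = 1.442

1.442


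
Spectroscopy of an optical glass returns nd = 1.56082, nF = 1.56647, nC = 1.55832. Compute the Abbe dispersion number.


Abbe number formula: Vd = (nd - 1) / (nF - nC)
  nd - 1 = 1.56082 - 1 = 0.56082
  nF - nC = 1.56647 - 1.55832 = 0.00815
  Vd = 0.56082 / 0.00815 = 68.81

68.81


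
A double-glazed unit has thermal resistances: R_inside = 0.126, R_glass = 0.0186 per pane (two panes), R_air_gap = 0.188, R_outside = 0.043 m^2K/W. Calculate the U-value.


Total thermal resistance (series):
  R_total = R_in + R_glass + R_air + R_glass + R_out
  R_total = 0.126 + 0.0186 + 0.188 + 0.0186 + 0.043 = 0.3942 m^2K/W
U-value = 1 / R_total = 1 / 0.3942 = 2.537 W/m^2K

2.537 W/m^2K


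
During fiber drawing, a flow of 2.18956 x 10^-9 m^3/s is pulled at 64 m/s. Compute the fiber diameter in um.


Cross-sectional area from continuity:
  A = Q / v = 2.18956 x 10^-9 / 64 = 3.421188 x 10^-11 m^2
Diameter from circular cross-section:
  d = sqrt(4A / pi) * 10^6 (m -> um)
  d = sqrt(4 * 3.421188 x 10^-11 / pi) * 10^6 = 6.6 um

6.6 um


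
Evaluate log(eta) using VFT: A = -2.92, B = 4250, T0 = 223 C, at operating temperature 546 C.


VFT equation: log(eta) = A + B / (T - T0)
  T - T0 = 546 - 223 = 323
  B / (T - T0) = 4250 / 323 = 13.158
  log(eta) = -2.92 + 13.158 = 10.238

10.238


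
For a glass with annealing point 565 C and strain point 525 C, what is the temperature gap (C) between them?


Gap = T_anneal - T_strain:
  gap = 565 - 525 = 40 C

40 C


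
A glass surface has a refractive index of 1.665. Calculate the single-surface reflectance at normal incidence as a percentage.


Fresnel reflectance at normal incidence:
  R = ((n - 1)/(n + 1))^2
  (n - 1)/(n + 1) = (1.665 - 1)/(1.665 + 1) = 0.249531
  R = 0.249531^2 = 0.0622657
  R(%) = 0.0622657 * 100 = 6.227%

6.227%


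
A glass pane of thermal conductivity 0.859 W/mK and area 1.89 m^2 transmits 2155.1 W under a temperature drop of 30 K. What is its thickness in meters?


Fourier's law: t = k * A * dT / Q
  t = 0.859 * 1.89 * 30 / 2155.1
  t = 48.7053 / 2155.1 = 0.0226 m

0.0226 m


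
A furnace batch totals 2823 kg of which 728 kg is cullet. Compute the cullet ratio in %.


Cullet ratio = (cullet mass / total batch mass) * 100
  Ratio = 728 / 2823 * 100 = 25.79%

25.79%


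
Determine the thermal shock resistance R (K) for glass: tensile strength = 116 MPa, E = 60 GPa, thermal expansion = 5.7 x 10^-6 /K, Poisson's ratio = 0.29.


Thermal shock resistance: R = sigma * (1 - nu) / (E * alpha)
  Numerator = 116 * (1 - 0.29) = 82.36
  Denominator = 60 * 1000 * (5.7 x 10^-6) = 0.342
  R = 82.36 / 0.342 = 240.8 K

240.8 K


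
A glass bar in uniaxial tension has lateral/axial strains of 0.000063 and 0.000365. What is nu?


Poisson's ratio: nu = lateral strain / axial strain
  nu = 0.000063 / 0.000365 = 0.1726

0.1726


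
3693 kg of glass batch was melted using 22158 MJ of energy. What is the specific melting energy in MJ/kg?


Rearrange E = m * s for s:
  s = E / m
  s = 22158 / 3693 = 6.0 MJ/kg

6.0 MJ/kg


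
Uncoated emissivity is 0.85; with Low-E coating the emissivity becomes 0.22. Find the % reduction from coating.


Percentage reduction = (1 - coated/uncoated) * 100
  Ratio = 0.22 / 0.85 = 0.2588
  Reduction = (1 - 0.2588) * 100 = 74.1%

74.1%


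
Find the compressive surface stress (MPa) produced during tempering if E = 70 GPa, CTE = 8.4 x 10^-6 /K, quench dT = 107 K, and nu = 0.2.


Tempering stress: sigma = E * alpha * dT / (1 - nu)
  E (MPa) = 70 * 1000 = 70000
  Numerator = 70000 * (8.4 x 10^-6) * 107 = 62.916
  Denominator = 1 - 0.2 = 0.8
  sigma = 62.916 / 0.8 = 78.6 MPa

78.6 MPa


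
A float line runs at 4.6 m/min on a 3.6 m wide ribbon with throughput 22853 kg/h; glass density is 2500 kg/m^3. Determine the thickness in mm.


Ribbon cross-section from mass balance:
  Volume rate = throughput / density = 22853 / 2500 = 9.1412 m^3/h
  thickness = volume rate / (speed * 60 * width), i.e.
  thickness = throughput / (60 * speed * width * density) * 1000
  thickness = 22853 / (60 * 4.6 * 3.6 * 2500) * 1000 = 9.2 mm

9.2 mm


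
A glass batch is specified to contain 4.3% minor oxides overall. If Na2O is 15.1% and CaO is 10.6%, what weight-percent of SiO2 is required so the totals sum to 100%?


Known pieces sum to 100%:
  SiO2 = 100 - (others + Na2O + CaO)
  SiO2 = 100 - (4.3 + 15.1 + 10.6) = 70.0%

70.0%


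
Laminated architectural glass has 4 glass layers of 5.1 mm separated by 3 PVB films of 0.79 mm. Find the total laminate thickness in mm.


Total thickness = glass contribution + PVB contribution
  Glass: 4 * 5.1 = 20.4 mm
  PVB: 3 * 0.79 = 2.37 mm
  Total = 20.4 + 2.37 = 22.77 mm

22.77 mm


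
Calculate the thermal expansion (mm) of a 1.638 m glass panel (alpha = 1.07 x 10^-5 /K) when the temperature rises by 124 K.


Thermal expansion formula: dL = alpha * L0 * dT
  dL = (1.07 x 10^-5) * 1.638 * 124 = 0.0021733 m
Convert to mm: 0.0021733 * 1000 = 2.1733 mm

2.1733 mm


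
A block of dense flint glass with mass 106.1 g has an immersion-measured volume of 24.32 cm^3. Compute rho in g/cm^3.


Use the definition of density:
  rho = mass / volume
  rho = 106.1 / 24.32 = 4.363 g/cm^3

4.363 g/cm^3


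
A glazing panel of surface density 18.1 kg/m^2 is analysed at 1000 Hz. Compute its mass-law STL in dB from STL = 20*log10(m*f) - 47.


Mass law: STL = 20 * log10(m * f) - 47
  m * f = 18.1 * 1000 = 18100
  log10(18100) = 4.25768
  STL = 20 * 4.25768 - 47 = 85.1536 - 47 = 38.2 dB

38.2 dB


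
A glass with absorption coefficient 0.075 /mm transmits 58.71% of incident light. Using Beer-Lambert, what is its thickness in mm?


Rearrange T = exp(-alpha * thickness):
  thickness = -ln(T) / alpha
  T = 58.71/100 = 0.5871
  ln(T) = -0.53256
  -ln(T) = 0.53256
  thickness = 0.53256 / 0.075 = 7.1 mm

7.1 mm


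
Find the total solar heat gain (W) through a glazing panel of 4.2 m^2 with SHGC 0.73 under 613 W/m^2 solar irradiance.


Solar heat gain: Q = Area * SHGC * Irradiance
  Q = 4.2 * 0.73 * 613 = 1879.5 W

1879.5 W


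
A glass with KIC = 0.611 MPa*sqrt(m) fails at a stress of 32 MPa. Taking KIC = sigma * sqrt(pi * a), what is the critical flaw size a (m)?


Rearrange KIC = sigma * sqrt(pi * a):
  sqrt(pi * a) = KIC / sigma
  sqrt(pi * a) = 0.611 / 32 = 0.019094
  a = (KIC / sigma)^2 / pi
  a = 0.019094^2 / pi = 0.000116 m

0.000116 m


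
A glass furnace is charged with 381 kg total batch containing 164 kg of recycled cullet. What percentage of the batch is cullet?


Cullet ratio = (cullet mass / total batch mass) * 100
  Ratio = 164 / 381 * 100 = 43.04%

43.04%


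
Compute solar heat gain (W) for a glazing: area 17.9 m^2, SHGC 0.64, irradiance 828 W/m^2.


Solar heat gain: Q = Area * SHGC * Irradiance
  Q = 17.9 * 0.64 * 828 = 9485.6 W

9485.6 W


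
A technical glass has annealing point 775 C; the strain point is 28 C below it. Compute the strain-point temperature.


Strain point = annealing point - difference:
  T_strain = 775 - 28 = 747 C

747 C


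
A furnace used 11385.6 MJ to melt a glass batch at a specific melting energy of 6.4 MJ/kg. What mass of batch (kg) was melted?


Rearrange E = m * s for m:
  m = E / s
  m = 11385.6 / 6.4 = 1779.0 kg

1779.0 kg


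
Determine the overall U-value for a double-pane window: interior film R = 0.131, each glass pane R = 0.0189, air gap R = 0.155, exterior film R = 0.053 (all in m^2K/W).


Total thermal resistance (series):
  R_total = R_in + R_glass + R_air + R_glass + R_out
  R_total = 0.131 + 0.0189 + 0.155 + 0.0189 + 0.053 = 0.3768 m^2K/W
U-value = 1 / R_total = 1 / 0.3768 = 2.654 W/m^2K

2.654 W/m^2K


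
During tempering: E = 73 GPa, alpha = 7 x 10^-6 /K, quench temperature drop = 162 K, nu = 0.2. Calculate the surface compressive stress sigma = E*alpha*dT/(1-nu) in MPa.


Tempering stress: sigma = E * alpha * dT / (1 - nu)
  E (MPa) = 73 * 1000 = 73000
  Numerator = 73000 * (7 x 10^-6) * 162 = 82.782
  Denominator = 1 - 0.2 = 0.8
  sigma = 82.782 / 0.8 = 103.5 MPa

103.5 MPa


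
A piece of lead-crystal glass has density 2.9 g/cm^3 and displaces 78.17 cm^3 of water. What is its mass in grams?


Rearrange rho = m / V:
  m = rho * V
  m = 2.9 * 78.17 = 226.693 g

226.693 g


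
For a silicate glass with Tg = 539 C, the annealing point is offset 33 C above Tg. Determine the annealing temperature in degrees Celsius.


The annealing temperature is Tg plus the offset:
  T_anneal = 539 + 33 = 572 C

572 C


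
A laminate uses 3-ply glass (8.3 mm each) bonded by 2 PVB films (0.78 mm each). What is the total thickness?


Total thickness = glass contribution + PVB contribution
  Glass: 3 * 8.3 = 24.9 mm
  PVB: 2 * 0.78 = 1.56 mm
  Total = 24.9 + 1.56 = 26.46 mm

26.46 mm


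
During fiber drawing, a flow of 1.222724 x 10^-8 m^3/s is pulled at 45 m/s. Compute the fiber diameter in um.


Cross-sectional area from continuity:
  A = Q / v = 1.222724 x 10^-8 / 45 = 2.717164 x 10^-10 m^2
Diameter from circular cross-section:
  d = sqrt(4A / pi) * 10^6 (m -> um)
  d = sqrt(4 * 2.717164 x 10^-10 / pi) * 10^6 = 18.6 um

18.6 um


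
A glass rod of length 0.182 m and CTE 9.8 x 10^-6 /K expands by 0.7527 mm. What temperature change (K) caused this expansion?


Rearrange dL = alpha * L0 * dT for dT:
  dT = dL / (alpha * L0)
  dL (m) = 0.7527 / 1000 = 0.0007527
  dT = 0.0007527 / ((9.8 x 10^-6) * 0.182) = 422.0 K

422.0 K


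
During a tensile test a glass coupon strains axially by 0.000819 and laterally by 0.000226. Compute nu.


Poisson's ratio: nu = lateral strain / axial strain
  nu = 0.000226 / 0.000819 = 0.2759

0.2759


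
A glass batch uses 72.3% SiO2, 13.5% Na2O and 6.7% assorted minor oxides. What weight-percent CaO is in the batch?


Pieces sum to 100%:
  CaO = 100 - (SiO2 + Na2O + others)
  CaO = 100 - (72.3 + 13.5 + 6.7) = 7.5%

7.5%


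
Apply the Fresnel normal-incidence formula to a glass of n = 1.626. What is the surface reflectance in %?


Fresnel reflectance at normal incidence:
  R = ((n - 1)/(n + 1))^2
  (n - 1)/(n + 1) = (1.626 - 1)/(1.626 + 1) = 0.238385
  R = 0.238385^2 = 0.0568274
  R(%) = 0.0568274 * 100 = 5.683%

5.683%


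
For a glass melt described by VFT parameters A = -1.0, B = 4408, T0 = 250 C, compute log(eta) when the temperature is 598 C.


VFT equation: log(eta) = A + B / (T - T0)
  T - T0 = 598 - 250 = 348
  B / (T - T0) = 4408 / 348 = 12.667
  log(eta) = -1.0 + 12.667 = 11.667

11.667


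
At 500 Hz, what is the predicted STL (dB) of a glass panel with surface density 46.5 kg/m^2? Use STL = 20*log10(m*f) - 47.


Mass law: STL = 20 * log10(m * f) - 47
  m * f = 46.5 * 500 = 23250
  log10(23250) = 4.36642
  STL = 20 * 4.36642 - 47 = 87.3284 - 47 = 40.3 dB

40.3 dB


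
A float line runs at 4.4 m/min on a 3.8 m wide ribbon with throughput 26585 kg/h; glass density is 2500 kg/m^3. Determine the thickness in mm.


Ribbon cross-section from mass balance:
  Volume rate = throughput / density = 26585 / 2500 = 10.634 m^3/h
  thickness = volume rate / (speed * 60 * width), i.e.
  thickness = throughput / (60 * speed * width * density) * 1000
  thickness = 26585 / (60 * 4.4 * 3.8 * 2500) * 1000 = 10.6 mm

10.6 mm


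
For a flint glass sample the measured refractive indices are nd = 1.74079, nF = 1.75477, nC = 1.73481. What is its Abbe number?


Abbe number formula: Vd = (nd - 1) / (nF - nC)
  nd - 1 = 1.74079 - 1 = 0.74079
  nF - nC = 1.75477 - 1.73481 = 0.01996
  Vd = 0.74079 / 0.01996 = 37.11

37.11


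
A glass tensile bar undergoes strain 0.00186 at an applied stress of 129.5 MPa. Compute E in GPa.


Young's modulus: E = stress / strain
  E = 129.5 MPa / 0.00186 = 69623.66 MPa
Convert to GPa: 69623.66 / 1000 = 69.62 GPa

69.62 GPa


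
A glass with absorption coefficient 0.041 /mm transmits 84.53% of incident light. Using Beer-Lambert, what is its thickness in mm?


Rearrange T = exp(-alpha * thickness):
  thickness = -ln(T) / alpha
  T = 84.53/100 = 0.8453
  ln(T) = -0.16806
  -ln(T) = 0.16806
  thickness = 0.16806 / 0.041 = 4.1 mm

4.1 mm


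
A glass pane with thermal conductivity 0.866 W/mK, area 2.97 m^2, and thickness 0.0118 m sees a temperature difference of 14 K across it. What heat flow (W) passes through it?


Fourier's law: Q = k * A * dT / t
  Q = 0.866 * 2.97 * 14 / 0.0118
  Q = 36.00828 / 0.0118 = 3051.5 W

3051.5 W


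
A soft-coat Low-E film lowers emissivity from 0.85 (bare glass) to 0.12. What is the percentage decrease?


Percentage reduction = (1 - coated/uncoated) * 100
  Ratio = 0.12 / 0.85 = 0.1412
  Reduction = (1 - 0.1412) * 100 = 85.9%

85.9%


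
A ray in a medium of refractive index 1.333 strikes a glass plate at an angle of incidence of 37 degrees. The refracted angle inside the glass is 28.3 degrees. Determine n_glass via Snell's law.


Apply Snell's law: n1 * sin(theta1) = n2 * sin(theta2)
  n2 = n1 * sin(theta1) / sin(theta2)
  sin(37) = 0.601815
  sin(28.3) = 0.474088
  n2 = 1.333 * 0.601815 / 0.474088 = 1.6921

1.6921


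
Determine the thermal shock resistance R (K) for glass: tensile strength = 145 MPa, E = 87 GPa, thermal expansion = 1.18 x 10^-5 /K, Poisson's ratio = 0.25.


Thermal shock resistance: R = sigma * (1 - nu) / (E * alpha)
  Numerator = 145 * (1 - 0.25) = 108.75
  Denominator = 87 * 1000 * (1.18 x 10^-5) = 1.0266
  R = 108.75 / 1.0266 = 105.9 K

105.9 K


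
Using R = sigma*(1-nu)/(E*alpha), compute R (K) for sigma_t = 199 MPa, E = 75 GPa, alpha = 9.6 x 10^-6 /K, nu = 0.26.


Thermal shock resistance: R = sigma * (1 - nu) / (E * alpha)
  Numerator = 199 * (1 - 0.26) = 147.26
  Denominator = 75 * 1000 * (9.6 x 10^-6) = 0.72
  R = 147.26 / 0.72 = 204.5 K

204.5 K


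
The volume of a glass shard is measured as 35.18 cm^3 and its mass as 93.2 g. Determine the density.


Use the definition of density:
  rho = mass / volume
  rho = 93.2 / 35.18 = 2.649 g/cm^3

2.649 g/cm^3


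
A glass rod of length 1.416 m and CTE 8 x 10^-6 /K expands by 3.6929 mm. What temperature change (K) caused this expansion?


Rearrange dL = alpha * L0 * dT for dT:
  dT = dL / (alpha * L0)
  dL (m) = 3.6929 / 1000 = 0.0036929
  dT = 0.0036929 / ((8 x 10^-6) * 1.416) = 326.0 K

326.0 K
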